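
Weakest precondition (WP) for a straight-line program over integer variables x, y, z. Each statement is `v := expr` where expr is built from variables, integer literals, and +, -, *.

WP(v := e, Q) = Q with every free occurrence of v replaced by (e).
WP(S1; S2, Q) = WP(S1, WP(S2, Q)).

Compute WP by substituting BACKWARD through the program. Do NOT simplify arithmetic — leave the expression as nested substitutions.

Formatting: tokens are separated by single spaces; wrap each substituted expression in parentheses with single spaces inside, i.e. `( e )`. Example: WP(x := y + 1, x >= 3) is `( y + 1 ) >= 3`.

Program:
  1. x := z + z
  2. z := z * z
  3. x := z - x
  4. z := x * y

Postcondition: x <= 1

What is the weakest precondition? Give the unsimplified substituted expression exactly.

Answer: ( ( z * z ) - ( z + z ) ) <= 1

Derivation:
post: x <= 1
stmt 4: z := x * y  -- replace 0 occurrence(s) of z with (x * y)
  => x <= 1
stmt 3: x := z - x  -- replace 1 occurrence(s) of x with (z - x)
  => ( z - x ) <= 1
stmt 2: z := z * z  -- replace 1 occurrence(s) of z with (z * z)
  => ( ( z * z ) - x ) <= 1
stmt 1: x := z + z  -- replace 1 occurrence(s) of x with (z + z)
  => ( ( z * z ) - ( z + z ) ) <= 1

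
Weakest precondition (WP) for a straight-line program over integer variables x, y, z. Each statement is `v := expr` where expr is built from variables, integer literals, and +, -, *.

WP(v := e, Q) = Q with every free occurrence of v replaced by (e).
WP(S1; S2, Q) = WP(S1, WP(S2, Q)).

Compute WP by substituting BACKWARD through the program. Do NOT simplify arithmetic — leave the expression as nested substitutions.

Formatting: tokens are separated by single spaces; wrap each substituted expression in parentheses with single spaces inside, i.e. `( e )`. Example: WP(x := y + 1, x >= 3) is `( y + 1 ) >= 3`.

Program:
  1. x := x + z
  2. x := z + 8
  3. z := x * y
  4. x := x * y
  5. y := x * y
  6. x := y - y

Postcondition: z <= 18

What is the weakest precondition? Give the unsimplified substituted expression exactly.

Answer: ( ( z + 8 ) * y ) <= 18

Derivation:
post: z <= 18
stmt 6: x := y - y  -- replace 0 occurrence(s) of x with (y - y)
  => z <= 18
stmt 5: y := x * y  -- replace 0 occurrence(s) of y with (x * y)
  => z <= 18
stmt 4: x := x * y  -- replace 0 occurrence(s) of x with (x * y)
  => z <= 18
stmt 3: z := x * y  -- replace 1 occurrence(s) of z with (x * y)
  => ( x * y ) <= 18
stmt 2: x := z + 8  -- replace 1 occurrence(s) of x with (z + 8)
  => ( ( z + 8 ) * y ) <= 18
stmt 1: x := x + z  -- replace 0 occurrence(s) of x with (x + z)
  => ( ( z + 8 ) * y ) <= 18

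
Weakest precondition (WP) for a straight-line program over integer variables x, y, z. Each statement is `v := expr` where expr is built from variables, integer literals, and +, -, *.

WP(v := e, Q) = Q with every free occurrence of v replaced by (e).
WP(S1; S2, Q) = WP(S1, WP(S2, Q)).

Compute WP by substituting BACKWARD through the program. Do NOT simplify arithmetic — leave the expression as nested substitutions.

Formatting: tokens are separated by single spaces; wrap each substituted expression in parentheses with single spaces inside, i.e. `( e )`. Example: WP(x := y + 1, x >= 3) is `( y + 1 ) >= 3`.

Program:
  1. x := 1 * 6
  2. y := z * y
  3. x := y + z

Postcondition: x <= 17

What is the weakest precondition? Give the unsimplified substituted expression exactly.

post: x <= 17
stmt 3: x := y + z  -- replace 1 occurrence(s) of x with (y + z)
  => ( y + z ) <= 17
stmt 2: y := z * y  -- replace 1 occurrence(s) of y with (z * y)
  => ( ( z * y ) + z ) <= 17
stmt 1: x := 1 * 6  -- replace 0 occurrence(s) of x with (1 * 6)
  => ( ( z * y ) + z ) <= 17

Answer: ( ( z * y ) + z ) <= 17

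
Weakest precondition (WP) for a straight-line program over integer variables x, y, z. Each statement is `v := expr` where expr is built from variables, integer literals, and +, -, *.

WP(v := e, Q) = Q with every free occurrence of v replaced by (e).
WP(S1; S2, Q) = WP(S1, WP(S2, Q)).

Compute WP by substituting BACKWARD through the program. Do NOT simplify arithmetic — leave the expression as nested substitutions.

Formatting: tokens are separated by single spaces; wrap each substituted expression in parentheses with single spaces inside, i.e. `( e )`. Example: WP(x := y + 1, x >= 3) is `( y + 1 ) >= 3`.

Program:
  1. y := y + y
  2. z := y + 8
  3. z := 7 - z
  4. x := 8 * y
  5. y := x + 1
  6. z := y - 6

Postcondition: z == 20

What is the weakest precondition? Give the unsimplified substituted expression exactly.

post: z == 20
stmt 6: z := y - 6  -- replace 1 occurrence(s) of z with (y - 6)
  => ( y - 6 ) == 20
stmt 5: y := x + 1  -- replace 1 occurrence(s) of y with (x + 1)
  => ( ( x + 1 ) - 6 ) == 20
stmt 4: x := 8 * y  -- replace 1 occurrence(s) of x with (8 * y)
  => ( ( ( 8 * y ) + 1 ) - 6 ) == 20
stmt 3: z := 7 - z  -- replace 0 occurrence(s) of z with (7 - z)
  => ( ( ( 8 * y ) + 1 ) - 6 ) == 20
stmt 2: z := y + 8  -- replace 0 occurrence(s) of z with (y + 8)
  => ( ( ( 8 * y ) + 1 ) - 6 ) == 20
stmt 1: y := y + y  -- replace 1 occurrence(s) of y with (y + y)
  => ( ( ( 8 * ( y + y ) ) + 1 ) - 6 ) == 20

Answer: ( ( ( 8 * ( y + y ) ) + 1 ) - 6 ) == 20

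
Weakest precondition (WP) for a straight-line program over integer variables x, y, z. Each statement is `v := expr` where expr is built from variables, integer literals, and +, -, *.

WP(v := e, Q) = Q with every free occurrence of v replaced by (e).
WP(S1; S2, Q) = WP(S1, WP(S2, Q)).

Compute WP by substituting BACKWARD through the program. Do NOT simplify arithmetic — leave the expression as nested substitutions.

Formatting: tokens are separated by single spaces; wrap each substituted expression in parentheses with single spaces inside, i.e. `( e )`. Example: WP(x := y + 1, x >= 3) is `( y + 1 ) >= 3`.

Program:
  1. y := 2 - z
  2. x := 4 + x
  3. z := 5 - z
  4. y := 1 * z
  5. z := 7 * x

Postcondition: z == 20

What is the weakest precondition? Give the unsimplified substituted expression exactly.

Answer: ( 7 * ( 4 + x ) ) == 20

Derivation:
post: z == 20
stmt 5: z := 7 * x  -- replace 1 occurrence(s) of z with (7 * x)
  => ( 7 * x ) == 20
stmt 4: y := 1 * z  -- replace 0 occurrence(s) of y with (1 * z)
  => ( 7 * x ) == 20
stmt 3: z := 5 - z  -- replace 0 occurrence(s) of z with (5 - z)
  => ( 7 * x ) == 20
stmt 2: x := 4 + x  -- replace 1 occurrence(s) of x with (4 + x)
  => ( 7 * ( 4 + x ) ) == 20
stmt 1: y := 2 - z  -- replace 0 occurrence(s) of y with (2 - z)
  => ( 7 * ( 4 + x ) ) == 20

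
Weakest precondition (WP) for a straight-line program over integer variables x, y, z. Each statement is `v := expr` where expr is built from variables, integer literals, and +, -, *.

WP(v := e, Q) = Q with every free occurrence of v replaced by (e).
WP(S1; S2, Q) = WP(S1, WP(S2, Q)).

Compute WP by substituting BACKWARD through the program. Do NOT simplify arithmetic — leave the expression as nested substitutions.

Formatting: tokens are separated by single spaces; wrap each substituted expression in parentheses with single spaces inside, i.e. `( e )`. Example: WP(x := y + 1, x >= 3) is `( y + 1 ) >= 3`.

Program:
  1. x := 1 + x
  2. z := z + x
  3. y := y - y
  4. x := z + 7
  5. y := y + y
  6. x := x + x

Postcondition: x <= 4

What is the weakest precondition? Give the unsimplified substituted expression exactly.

post: x <= 4
stmt 6: x := x + x  -- replace 1 occurrence(s) of x with (x + x)
  => ( x + x ) <= 4
stmt 5: y := y + y  -- replace 0 occurrence(s) of y with (y + y)
  => ( x + x ) <= 4
stmt 4: x := z + 7  -- replace 2 occurrence(s) of x with (z + 7)
  => ( ( z + 7 ) + ( z + 7 ) ) <= 4
stmt 3: y := y - y  -- replace 0 occurrence(s) of y with (y - y)
  => ( ( z + 7 ) + ( z + 7 ) ) <= 4
stmt 2: z := z + x  -- replace 2 occurrence(s) of z with (z + x)
  => ( ( ( z + x ) + 7 ) + ( ( z + x ) + 7 ) ) <= 4
stmt 1: x := 1 + x  -- replace 2 occurrence(s) of x with (1 + x)
  => ( ( ( z + ( 1 + x ) ) + 7 ) + ( ( z + ( 1 + x ) ) + 7 ) ) <= 4

Answer: ( ( ( z + ( 1 + x ) ) + 7 ) + ( ( z + ( 1 + x ) ) + 7 ) ) <= 4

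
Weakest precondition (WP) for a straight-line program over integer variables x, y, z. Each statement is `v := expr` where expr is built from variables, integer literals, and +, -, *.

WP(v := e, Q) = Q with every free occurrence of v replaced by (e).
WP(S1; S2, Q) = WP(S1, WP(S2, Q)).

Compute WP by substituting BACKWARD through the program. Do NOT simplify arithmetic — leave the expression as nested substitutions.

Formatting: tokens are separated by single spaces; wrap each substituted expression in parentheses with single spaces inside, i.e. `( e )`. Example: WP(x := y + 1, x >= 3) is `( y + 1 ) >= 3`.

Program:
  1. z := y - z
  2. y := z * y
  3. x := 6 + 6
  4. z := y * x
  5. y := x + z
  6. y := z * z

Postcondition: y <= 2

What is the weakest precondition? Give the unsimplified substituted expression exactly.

post: y <= 2
stmt 6: y := z * z  -- replace 1 occurrence(s) of y with (z * z)
  => ( z * z ) <= 2
stmt 5: y := x + z  -- replace 0 occurrence(s) of y with (x + z)
  => ( z * z ) <= 2
stmt 4: z := y * x  -- replace 2 occurrence(s) of z with (y * x)
  => ( ( y * x ) * ( y * x ) ) <= 2
stmt 3: x := 6 + 6  -- replace 2 occurrence(s) of x with (6 + 6)
  => ( ( y * ( 6 + 6 ) ) * ( y * ( 6 + 6 ) ) ) <= 2
stmt 2: y := z * y  -- replace 2 occurrence(s) of y with (z * y)
  => ( ( ( z * y ) * ( 6 + 6 ) ) * ( ( z * y ) * ( 6 + 6 ) ) ) <= 2
stmt 1: z := y - z  -- replace 2 occurrence(s) of z with (y - z)
  => ( ( ( ( y - z ) * y ) * ( 6 + 6 ) ) * ( ( ( y - z ) * y ) * ( 6 + 6 ) ) ) <= 2

Answer: ( ( ( ( y - z ) * y ) * ( 6 + 6 ) ) * ( ( ( y - z ) * y ) * ( 6 + 6 ) ) ) <= 2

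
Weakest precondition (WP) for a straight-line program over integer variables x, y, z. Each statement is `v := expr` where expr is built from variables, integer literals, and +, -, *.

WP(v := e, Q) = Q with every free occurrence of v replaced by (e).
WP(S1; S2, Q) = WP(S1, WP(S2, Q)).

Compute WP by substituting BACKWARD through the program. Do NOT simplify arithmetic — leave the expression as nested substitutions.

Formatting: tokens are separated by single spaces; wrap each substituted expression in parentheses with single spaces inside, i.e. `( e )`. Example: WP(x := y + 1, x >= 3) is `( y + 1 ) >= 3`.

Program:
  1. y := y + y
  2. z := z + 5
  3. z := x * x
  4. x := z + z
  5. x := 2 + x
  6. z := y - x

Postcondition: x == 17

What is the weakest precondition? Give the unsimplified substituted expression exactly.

Answer: ( 2 + ( ( x * x ) + ( x * x ) ) ) == 17

Derivation:
post: x == 17
stmt 6: z := y - x  -- replace 0 occurrence(s) of z with (y - x)
  => x == 17
stmt 5: x := 2 + x  -- replace 1 occurrence(s) of x with (2 + x)
  => ( 2 + x ) == 17
stmt 4: x := z + z  -- replace 1 occurrence(s) of x with (z + z)
  => ( 2 + ( z + z ) ) == 17
stmt 3: z := x * x  -- replace 2 occurrence(s) of z with (x * x)
  => ( 2 + ( ( x * x ) + ( x * x ) ) ) == 17
stmt 2: z := z + 5  -- replace 0 occurrence(s) of z with (z + 5)
  => ( 2 + ( ( x * x ) + ( x * x ) ) ) == 17
stmt 1: y := y + y  -- replace 0 occurrence(s) of y with (y + y)
  => ( 2 + ( ( x * x ) + ( x * x ) ) ) == 17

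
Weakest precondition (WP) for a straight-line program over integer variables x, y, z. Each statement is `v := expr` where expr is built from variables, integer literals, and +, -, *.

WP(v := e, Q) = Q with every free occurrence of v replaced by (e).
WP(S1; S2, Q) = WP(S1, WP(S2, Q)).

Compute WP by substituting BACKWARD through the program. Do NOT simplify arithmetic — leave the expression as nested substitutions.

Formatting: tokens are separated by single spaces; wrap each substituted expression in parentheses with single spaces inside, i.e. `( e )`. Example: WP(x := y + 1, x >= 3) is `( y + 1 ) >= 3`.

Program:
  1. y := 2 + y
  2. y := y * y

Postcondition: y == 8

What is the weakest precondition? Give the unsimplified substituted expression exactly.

Answer: ( ( 2 + y ) * ( 2 + y ) ) == 8

Derivation:
post: y == 8
stmt 2: y := y * y  -- replace 1 occurrence(s) of y with (y * y)
  => ( y * y ) == 8
stmt 1: y := 2 + y  -- replace 2 occurrence(s) of y with (2 + y)
  => ( ( 2 + y ) * ( 2 + y ) ) == 8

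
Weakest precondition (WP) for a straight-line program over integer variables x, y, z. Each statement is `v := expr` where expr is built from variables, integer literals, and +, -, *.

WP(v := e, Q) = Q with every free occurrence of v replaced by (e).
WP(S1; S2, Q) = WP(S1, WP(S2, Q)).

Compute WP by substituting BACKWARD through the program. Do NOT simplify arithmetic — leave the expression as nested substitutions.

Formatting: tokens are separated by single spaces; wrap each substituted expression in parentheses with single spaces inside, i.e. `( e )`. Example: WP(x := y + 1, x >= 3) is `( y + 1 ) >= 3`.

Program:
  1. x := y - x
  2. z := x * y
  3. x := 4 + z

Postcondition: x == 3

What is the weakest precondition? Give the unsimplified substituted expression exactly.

Answer: ( 4 + ( ( y - x ) * y ) ) == 3

Derivation:
post: x == 3
stmt 3: x := 4 + z  -- replace 1 occurrence(s) of x with (4 + z)
  => ( 4 + z ) == 3
stmt 2: z := x * y  -- replace 1 occurrence(s) of z with (x * y)
  => ( 4 + ( x * y ) ) == 3
stmt 1: x := y - x  -- replace 1 occurrence(s) of x with (y - x)
  => ( 4 + ( ( y - x ) * y ) ) == 3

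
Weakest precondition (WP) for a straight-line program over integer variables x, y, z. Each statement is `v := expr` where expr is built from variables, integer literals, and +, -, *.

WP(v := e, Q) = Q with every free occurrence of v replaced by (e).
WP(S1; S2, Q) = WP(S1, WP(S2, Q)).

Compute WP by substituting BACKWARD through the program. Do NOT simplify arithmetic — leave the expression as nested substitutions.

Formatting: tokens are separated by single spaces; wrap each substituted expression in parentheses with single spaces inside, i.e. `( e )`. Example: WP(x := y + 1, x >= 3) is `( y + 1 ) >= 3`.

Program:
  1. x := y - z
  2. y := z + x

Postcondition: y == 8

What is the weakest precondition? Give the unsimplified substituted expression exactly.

Answer: ( z + ( y - z ) ) == 8

Derivation:
post: y == 8
stmt 2: y := z + x  -- replace 1 occurrence(s) of y with (z + x)
  => ( z + x ) == 8
stmt 1: x := y - z  -- replace 1 occurrence(s) of x with (y - z)
  => ( z + ( y - z ) ) == 8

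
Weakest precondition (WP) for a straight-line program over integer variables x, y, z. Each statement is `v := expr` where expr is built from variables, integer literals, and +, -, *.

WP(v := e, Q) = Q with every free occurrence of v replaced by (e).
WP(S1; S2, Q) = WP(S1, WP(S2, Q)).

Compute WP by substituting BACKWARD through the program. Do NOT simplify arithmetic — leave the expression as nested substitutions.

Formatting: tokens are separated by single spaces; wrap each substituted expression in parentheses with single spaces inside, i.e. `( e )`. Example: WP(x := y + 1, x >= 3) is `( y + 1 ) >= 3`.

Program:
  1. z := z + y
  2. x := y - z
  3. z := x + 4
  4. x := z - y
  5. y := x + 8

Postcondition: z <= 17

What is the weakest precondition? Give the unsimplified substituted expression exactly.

Answer: ( ( y - ( z + y ) ) + 4 ) <= 17

Derivation:
post: z <= 17
stmt 5: y := x + 8  -- replace 0 occurrence(s) of y with (x + 8)
  => z <= 17
stmt 4: x := z - y  -- replace 0 occurrence(s) of x with (z - y)
  => z <= 17
stmt 3: z := x + 4  -- replace 1 occurrence(s) of z with (x + 4)
  => ( x + 4 ) <= 17
stmt 2: x := y - z  -- replace 1 occurrence(s) of x with (y - z)
  => ( ( y - z ) + 4 ) <= 17
stmt 1: z := z + y  -- replace 1 occurrence(s) of z with (z + y)
  => ( ( y - ( z + y ) ) + 4 ) <= 17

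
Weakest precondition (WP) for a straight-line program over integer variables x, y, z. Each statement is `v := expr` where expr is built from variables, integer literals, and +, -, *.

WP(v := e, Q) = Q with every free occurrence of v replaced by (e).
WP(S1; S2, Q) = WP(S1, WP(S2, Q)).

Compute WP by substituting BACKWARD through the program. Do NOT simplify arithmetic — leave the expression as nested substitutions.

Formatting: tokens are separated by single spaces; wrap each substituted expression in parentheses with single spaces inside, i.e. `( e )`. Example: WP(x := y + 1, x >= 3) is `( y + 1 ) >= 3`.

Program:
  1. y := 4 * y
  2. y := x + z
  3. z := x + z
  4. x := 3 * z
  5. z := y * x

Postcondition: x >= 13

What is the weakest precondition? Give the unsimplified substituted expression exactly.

post: x >= 13
stmt 5: z := y * x  -- replace 0 occurrence(s) of z with (y * x)
  => x >= 13
stmt 4: x := 3 * z  -- replace 1 occurrence(s) of x with (3 * z)
  => ( 3 * z ) >= 13
stmt 3: z := x + z  -- replace 1 occurrence(s) of z with (x + z)
  => ( 3 * ( x + z ) ) >= 13
stmt 2: y := x + z  -- replace 0 occurrence(s) of y with (x + z)
  => ( 3 * ( x + z ) ) >= 13
stmt 1: y := 4 * y  -- replace 0 occurrence(s) of y with (4 * y)
  => ( 3 * ( x + z ) ) >= 13

Answer: ( 3 * ( x + z ) ) >= 13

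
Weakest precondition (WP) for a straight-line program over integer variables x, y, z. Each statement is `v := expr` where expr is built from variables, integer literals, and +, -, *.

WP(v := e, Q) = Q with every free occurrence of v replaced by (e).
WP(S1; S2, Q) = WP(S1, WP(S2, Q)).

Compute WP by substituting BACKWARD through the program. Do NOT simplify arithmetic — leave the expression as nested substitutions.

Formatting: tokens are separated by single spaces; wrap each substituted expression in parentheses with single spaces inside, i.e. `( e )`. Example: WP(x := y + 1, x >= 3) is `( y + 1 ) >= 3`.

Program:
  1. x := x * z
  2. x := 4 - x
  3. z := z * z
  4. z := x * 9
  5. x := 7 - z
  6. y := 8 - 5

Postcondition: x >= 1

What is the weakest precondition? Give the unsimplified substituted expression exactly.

Answer: ( 7 - ( ( 4 - ( x * z ) ) * 9 ) ) >= 1

Derivation:
post: x >= 1
stmt 6: y := 8 - 5  -- replace 0 occurrence(s) of y with (8 - 5)
  => x >= 1
stmt 5: x := 7 - z  -- replace 1 occurrence(s) of x with (7 - z)
  => ( 7 - z ) >= 1
stmt 4: z := x * 9  -- replace 1 occurrence(s) of z with (x * 9)
  => ( 7 - ( x * 9 ) ) >= 1
stmt 3: z := z * z  -- replace 0 occurrence(s) of z with (z * z)
  => ( 7 - ( x * 9 ) ) >= 1
stmt 2: x := 4 - x  -- replace 1 occurrence(s) of x with (4 - x)
  => ( 7 - ( ( 4 - x ) * 9 ) ) >= 1
stmt 1: x := x * z  -- replace 1 occurrence(s) of x with (x * z)
  => ( 7 - ( ( 4 - ( x * z ) ) * 9 ) ) >= 1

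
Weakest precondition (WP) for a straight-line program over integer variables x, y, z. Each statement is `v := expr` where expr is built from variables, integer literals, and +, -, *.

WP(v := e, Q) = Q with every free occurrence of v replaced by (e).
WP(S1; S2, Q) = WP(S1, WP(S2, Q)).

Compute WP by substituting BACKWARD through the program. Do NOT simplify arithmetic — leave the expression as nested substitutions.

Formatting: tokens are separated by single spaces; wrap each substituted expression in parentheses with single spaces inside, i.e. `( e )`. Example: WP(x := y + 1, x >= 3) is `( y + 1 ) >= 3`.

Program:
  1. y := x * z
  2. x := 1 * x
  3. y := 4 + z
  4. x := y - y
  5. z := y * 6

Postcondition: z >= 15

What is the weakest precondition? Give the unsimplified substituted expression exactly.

Answer: ( ( 4 + z ) * 6 ) >= 15

Derivation:
post: z >= 15
stmt 5: z := y * 6  -- replace 1 occurrence(s) of z with (y * 6)
  => ( y * 6 ) >= 15
stmt 4: x := y - y  -- replace 0 occurrence(s) of x with (y - y)
  => ( y * 6 ) >= 15
stmt 3: y := 4 + z  -- replace 1 occurrence(s) of y with (4 + z)
  => ( ( 4 + z ) * 6 ) >= 15
stmt 2: x := 1 * x  -- replace 0 occurrence(s) of x with (1 * x)
  => ( ( 4 + z ) * 6 ) >= 15
stmt 1: y := x * z  -- replace 0 occurrence(s) of y with (x * z)
  => ( ( 4 + z ) * 6 ) >= 15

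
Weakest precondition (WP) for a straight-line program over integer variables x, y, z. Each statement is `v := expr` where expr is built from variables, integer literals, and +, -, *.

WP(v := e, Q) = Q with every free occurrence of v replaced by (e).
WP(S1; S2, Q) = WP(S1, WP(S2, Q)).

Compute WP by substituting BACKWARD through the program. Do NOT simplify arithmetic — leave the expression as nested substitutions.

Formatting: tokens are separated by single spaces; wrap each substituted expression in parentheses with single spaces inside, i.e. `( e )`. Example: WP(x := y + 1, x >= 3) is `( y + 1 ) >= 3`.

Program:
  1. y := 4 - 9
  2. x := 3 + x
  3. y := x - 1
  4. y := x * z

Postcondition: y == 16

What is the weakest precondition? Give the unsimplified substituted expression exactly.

Answer: ( ( 3 + x ) * z ) == 16

Derivation:
post: y == 16
stmt 4: y := x * z  -- replace 1 occurrence(s) of y with (x * z)
  => ( x * z ) == 16
stmt 3: y := x - 1  -- replace 0 occurrence(s) of y with (x - 1)
  => ( x * z ) == 16
stmt 2: x := 3 + x  -- replace 1 occurrence(s) of x with (3 + x)
  => ( ( 3 + x ) * z ) == 16
stmt 1: y := 4 - 9  -- replace 0 occurrence(s) of y with (4 - 9)
  => ( ( 3 + x ) * z ) == 16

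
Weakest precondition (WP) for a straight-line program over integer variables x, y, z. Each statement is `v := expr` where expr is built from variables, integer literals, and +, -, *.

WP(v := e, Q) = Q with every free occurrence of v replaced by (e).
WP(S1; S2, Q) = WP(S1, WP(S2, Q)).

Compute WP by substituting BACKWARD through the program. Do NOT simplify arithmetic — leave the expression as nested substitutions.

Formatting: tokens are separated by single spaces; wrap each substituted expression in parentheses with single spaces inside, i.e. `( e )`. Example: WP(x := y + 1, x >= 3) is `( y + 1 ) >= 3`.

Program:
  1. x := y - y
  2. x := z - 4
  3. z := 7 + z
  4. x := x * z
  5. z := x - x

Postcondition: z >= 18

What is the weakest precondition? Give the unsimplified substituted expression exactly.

post: z >= 18
stmt 5: z := x - x  -- replace 1 occurrence(s) of z with (x - x)
  => ( x - x ) >= 18
stmt 4: x := x * z  -- replace 2 occurrence(s) of x with (x * z)
  => ( ( x * z ) - ( x * z ) ) >= 18
stmt 3: z := 7 + z  -- replace 2 occurrence(s) of z with (7 + z)
  => ( ( x * ( 7 + z ) ) - ( x * ( 7 + z ) ) ) >= 18
stmt 2: x := z - 4  -- replace 2 occurrence(s) of x with (z - 4)
  => ( ( ( z - 4 ) * ( 7 + z ) ) - ( ( z - 4 ) * ( 7 + z ) ) ) >= 18
stmt 1: x := y - y  -- replace 0 occurrence(s) of x with (y - y)
  => ( ( ( z - 4 ) * ( 7 + z ) ) - ( ( z - 4 ) * ( 7 + z ) ) ) >= 18

Answer: ( ( ( z - 4 ) * ( 7 + z ) ) - ( ( z - 4 ) * ( 7 + z ) ) ) >= 18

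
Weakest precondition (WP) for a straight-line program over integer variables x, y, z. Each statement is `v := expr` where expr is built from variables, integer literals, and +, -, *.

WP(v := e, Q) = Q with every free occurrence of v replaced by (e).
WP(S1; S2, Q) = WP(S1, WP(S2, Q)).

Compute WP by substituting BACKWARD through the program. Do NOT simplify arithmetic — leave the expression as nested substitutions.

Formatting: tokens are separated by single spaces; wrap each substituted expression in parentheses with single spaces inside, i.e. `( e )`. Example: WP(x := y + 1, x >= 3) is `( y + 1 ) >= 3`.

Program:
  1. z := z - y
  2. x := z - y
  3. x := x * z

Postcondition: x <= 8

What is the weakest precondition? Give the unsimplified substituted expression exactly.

post: x <= 8
stmt 3: x := x * z  -- replace 1 occurrence(s) of x with (x * z)
  => ( x * z ) <= 8
stmt 2: x := z - y  -- replace 1 occurrence(s) of x with (z - y)
  => ( ( z - y ) * z ) <= 8
stmt 1: z := z - y  -- replace 2 occurrence(s) of z with (z - y)
  => ( ( ( z - y ) - y ) * ( z - y ) ) <= 8

Answer: ( ( ( z - y ) - y ) * ( z - y ) ) <= 8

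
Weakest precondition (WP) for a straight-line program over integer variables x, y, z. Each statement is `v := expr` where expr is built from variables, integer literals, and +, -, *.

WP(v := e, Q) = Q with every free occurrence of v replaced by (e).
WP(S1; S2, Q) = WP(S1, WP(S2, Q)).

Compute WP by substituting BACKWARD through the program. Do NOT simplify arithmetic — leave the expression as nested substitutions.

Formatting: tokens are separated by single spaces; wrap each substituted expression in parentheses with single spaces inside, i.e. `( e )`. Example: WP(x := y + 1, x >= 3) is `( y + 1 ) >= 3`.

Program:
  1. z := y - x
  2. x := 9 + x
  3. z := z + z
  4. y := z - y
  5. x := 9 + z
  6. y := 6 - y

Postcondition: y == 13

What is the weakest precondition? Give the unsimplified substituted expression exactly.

post: y == 13
stmt 6: y := 6 - y  -- replace 1 occurrence(s) of y with (6 - y)
  => ( 6 - y ) == 13
stmt 5: x := 9 + z  -- replace 0 occurrence(s) of x with (9 + z)
  => ( 6 - y ) == 13
stmt 4: y := z - y  -- replace 1 occurrence(s) of y with (z - y)
  => ( 6 - ( z - y ) ) == 13
stmt 3: z := z + z  -- replace 1 occurrence(s) of z with (z + z)
  => ( 6 - ( ( z + z ) - y ) ) == 13
stmt 2: x := 9 + x  -- replace 0 occurrence(s) of x with (9 + x)
  => ( 6 - ( ( z + z ) - y ) ) == 13
stmt 1: z := y - x  -- replace 2 occurrence(s) of z with (y - x)
  => ( 6 - ( ( ( y - x ) + ( y - x ) ) - y ) ) == 13

Answer: ( 6 - ( ( ( y - x ) + ( y - x ) ) - y ) ) == 13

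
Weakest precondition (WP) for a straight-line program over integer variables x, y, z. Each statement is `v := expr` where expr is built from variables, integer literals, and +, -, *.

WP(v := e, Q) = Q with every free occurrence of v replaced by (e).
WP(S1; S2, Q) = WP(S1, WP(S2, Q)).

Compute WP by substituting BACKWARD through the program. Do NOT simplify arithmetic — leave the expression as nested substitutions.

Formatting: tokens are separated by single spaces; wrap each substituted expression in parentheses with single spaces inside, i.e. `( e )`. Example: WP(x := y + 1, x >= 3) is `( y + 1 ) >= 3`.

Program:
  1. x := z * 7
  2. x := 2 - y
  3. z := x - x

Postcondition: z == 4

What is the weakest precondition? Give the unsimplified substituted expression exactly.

post: z == 4
stmt 3: z := x - x  -- replace 1 occurrence(s) of z with (x - x)
  => ( x - x ) == 4
stmt 2: x := 2 - y  -- replace 2 occurrence(s) of x with (2 - y)
  => ( ( 2 - y ) - ( 2 - y ) ) == 4
stmt 1: x := z * 7  -- replace 0 occurrence(s) of x with (z * 7)
  => ( ( 2 - y ) - ( 2 - y ) ) == 4

Answer: ( ( 2 - y ) - ( 2 - y ) ) == 4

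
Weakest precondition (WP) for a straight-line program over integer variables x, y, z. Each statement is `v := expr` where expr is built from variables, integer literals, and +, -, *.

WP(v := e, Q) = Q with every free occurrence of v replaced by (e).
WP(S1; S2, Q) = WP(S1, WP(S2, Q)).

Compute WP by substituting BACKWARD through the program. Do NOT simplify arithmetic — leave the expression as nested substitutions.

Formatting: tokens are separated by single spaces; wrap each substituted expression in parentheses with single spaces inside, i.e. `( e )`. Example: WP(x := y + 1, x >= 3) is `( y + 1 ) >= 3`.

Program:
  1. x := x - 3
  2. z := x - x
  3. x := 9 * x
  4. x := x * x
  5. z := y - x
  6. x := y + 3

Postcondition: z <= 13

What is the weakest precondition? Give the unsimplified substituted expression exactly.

Answer: ( y - ( ( 9 * ( x - 3 ) ) * ( 9 * ( x - 3 ) ) ) ) <= 13

Derivation:
post: z <= 13
stmt 6: x := y + 3  -- replace 0 occurrence(s) of x with (y + 3)
  => z <= 13
stmt 5: z := y - x  -- replace 1 occurrence(s) of z with (y - x)
  => ( y - x ) <= 13
stmt 4: x := x * x  -- replace 1 occurrence(s) of x with (x * x)
  => ( y - ( x * x ) ) <= 13
stmt 3: x := 9 * x  -- replace 2 occurrence(s) of x with (9 * x)
  => ( y - ( ( 9 * x ) * ( 9 * x ) ) ) <= 13
stmt 2: z := x - x  -- replace 0 occurrence(s) of z with (x - x)
  => ( y - ( ( 9 * x ) * ( 9 * x ) ) ) <= 13
stmt 1: x := x - 3  -- replace 2 occurrence(s) of x with (x - 3)
  => ( y - ( ( 9 * ( x - 3 ) ) * ( 9 * ( x - 3 ) ) ) ) <= 13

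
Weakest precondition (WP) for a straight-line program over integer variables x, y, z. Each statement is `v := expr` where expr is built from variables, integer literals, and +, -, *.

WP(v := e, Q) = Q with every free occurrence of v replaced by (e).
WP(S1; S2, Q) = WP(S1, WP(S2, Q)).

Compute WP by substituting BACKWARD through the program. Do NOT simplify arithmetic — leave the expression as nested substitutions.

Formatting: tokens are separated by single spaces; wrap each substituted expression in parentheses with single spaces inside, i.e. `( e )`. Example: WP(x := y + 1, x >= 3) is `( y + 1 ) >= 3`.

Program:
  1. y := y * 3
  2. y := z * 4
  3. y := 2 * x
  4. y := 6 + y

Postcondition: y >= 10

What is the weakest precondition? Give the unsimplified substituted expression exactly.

Answer: ( 6 + ( 2 * x ) ) >= 10

Derivation:
post: y >= 10
stmt 4: y := 6 + y  -- replace 1 occurrence(s) of y with (6 + y)
  => ( 6 + y ) >= 10
stmt 3: y := 2 * x  -- replace 1 occurrence(s) of y with (2 * x)
  => ( 6 + ( 2 * x ) ) >= 10
stmt 2: y := z * 4  -- replace 0 occurrence(s) of y with (z * 4)
  => ( 6 + ( 2 * x ) ) >= 10
stmt 1: y := y * 3  -- replace 0 occurrence(s) of y with (y * 3)
  => ( 6 + ( 2 * x ) ) >= 10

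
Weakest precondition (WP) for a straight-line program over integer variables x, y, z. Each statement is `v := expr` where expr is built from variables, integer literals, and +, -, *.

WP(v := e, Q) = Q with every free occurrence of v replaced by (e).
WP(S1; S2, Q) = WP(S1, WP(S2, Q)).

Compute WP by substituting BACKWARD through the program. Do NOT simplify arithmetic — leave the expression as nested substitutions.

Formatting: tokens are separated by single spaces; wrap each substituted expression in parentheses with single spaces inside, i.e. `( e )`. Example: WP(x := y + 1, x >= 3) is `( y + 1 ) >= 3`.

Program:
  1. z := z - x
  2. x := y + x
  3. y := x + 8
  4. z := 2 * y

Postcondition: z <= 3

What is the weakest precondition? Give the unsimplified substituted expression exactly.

post: z <= 3
stmt 4: z := 2 * y  -- replace 1 occurrence(s) of z with (2 * y)
  => ( 2 * y ) <= 3
stmt 3: y := x + 8  -- replace 1 occurrence(s) of y with (x + 8)
  => ( 2 * ( x + 8 ) ) <= 3
stmt 2: x := y + x  -- replace 1 occurrence(s) of x with (y + x)
  => ( 2 * ( ( y + x ) + 8 ) ) <= 3
stmt 1: z := z - x  -- replace 0 occurrence(s) of z with (z - x)
  => ( 2 * ( ( y + x ) + 8 ) ) <= 3

Answer: ( 2 * ( ( y + x ) + 8 ) ) <= 3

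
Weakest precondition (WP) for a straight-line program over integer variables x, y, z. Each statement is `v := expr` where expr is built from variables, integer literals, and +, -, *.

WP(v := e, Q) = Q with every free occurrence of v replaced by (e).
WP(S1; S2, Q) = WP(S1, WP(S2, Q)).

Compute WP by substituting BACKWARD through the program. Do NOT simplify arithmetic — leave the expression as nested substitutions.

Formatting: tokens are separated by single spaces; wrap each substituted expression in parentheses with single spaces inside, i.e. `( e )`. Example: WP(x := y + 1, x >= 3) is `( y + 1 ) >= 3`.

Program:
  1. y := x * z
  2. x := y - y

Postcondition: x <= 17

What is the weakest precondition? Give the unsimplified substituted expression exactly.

post: x <= 17
stmt 2: x := y - y  -- replace 1 occurrence(s) of x with (y - y)
  => ( y - y ) <= 17
stmt 1: y := x * z  -- replace 2 occurrence(s) of y with (x * z)
  => ( ( x * z ) - ( x * z ) ) <= 17

Answer: ( ( x * z ) - ( x * z ) ) <= 17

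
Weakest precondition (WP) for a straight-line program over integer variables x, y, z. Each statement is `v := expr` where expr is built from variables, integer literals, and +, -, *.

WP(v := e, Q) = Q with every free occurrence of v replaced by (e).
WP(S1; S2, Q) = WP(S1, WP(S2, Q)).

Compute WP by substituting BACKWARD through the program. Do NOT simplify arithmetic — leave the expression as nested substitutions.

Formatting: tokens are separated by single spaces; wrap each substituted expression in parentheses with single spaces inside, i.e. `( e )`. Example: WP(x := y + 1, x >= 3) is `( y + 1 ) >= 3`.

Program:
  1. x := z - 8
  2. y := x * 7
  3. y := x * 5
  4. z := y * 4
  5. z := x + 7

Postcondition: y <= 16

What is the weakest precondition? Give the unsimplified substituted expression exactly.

post: y <= 16
stmt 5: z := x + 7  -- replace 0 occurrence(s) of z with (x + 7)
  => y <= 16
stmt 4: z := y * 4  -- replace 0 occurrence(s) of z with (y * 4)
  => y <= 16
stmt 3: y := x * 5  -- replace 1 occurrence(s) of y with (x * 5)
  => ( x * 5 ) <= 16
stmt 2: y := x * 7  -- replace 0 occurrence(s) of y with (x * 7)
  => ( x * 5 ) <= 16
stmt 1: x := z - 8  -- replace 1 occurrence(s) of x with (z - 8)
  => ( ( z - 8 ) * 5 ) <= 16

Answer: ( ( z - 8 ) * 5 ) <= 16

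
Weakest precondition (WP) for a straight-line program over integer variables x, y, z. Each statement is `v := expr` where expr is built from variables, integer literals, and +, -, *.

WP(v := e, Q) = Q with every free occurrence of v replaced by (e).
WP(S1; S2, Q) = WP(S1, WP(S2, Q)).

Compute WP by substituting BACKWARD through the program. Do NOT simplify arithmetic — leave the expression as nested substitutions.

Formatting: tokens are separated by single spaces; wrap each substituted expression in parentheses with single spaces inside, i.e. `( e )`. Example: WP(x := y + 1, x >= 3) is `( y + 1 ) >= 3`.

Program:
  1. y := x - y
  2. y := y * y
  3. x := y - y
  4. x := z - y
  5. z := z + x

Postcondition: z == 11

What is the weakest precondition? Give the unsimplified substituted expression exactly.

post: z == 11
stmt 5: z := z + x  -- replace 1 occurrence(s) of z with (z + x)
  => ( z + x ) == 11
stmt 4: x := z - y  -- replace 1 occurrence(s) of x with (z - y)
  => ( z + ( z - y ) ) == 11
stmt 3: x := y - y  -- replace 0 occurrence(s) of x with (y - y)
  => ( z + ( z - y ) ) == 11
stmt 2: y := y * y  -- replace 1 occurrence(s) of y with (y * y)
  => ( z + ( z - ( y * y ) ) ) == 11
stmt 1: y := x - y  -- replace 2 occurrence(s) of y with (x - y)
  => ( z + ( z - ( ( x - y ) * ( x - y ) ) ) ) == 11

Answer: ( z + ( z - ( ( x - y ) * ( x - y ) ) ) ) == 11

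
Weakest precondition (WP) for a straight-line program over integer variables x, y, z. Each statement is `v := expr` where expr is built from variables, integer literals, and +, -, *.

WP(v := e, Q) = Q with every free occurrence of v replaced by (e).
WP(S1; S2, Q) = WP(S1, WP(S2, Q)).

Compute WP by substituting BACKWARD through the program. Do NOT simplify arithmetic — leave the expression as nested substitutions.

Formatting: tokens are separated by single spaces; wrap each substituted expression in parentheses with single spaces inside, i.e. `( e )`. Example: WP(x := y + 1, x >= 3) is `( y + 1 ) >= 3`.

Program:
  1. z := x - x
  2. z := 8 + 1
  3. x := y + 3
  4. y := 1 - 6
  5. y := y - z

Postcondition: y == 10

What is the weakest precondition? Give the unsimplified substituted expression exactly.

Answer: ( ( 1 - 6 ) - ( 8 + 1 ) ) == 10

Derivation:
post: y == 10
stmt 5: y := y - z  -- replace 1 occurrence(s) of y with (y - z)
  => ( y - z ) == 10
stmt 4: y := 1 - 6  -- replace 1 occurrence(s) of y with (1 - 6)
  => ( ( 1 - 6 ) - z ) == 10
stmt 3: x := y + 3  -- replace 0 occurrence(s) of x with (y + 3)
  => ( ( 1 - 6 ) - z ) == 10
stmt 2: z := 8 + 1  -- replace 1 occurrence(s) of z with (8 + 1)
  => ( ( 1 - 6 ) - ( 8 + 1 ) ) == 10
stmt 1: z := x - x  -- replace 0 occurrence(s) of z with (x - x)
  => ( ( 1 - 6 ) - ( 8 + 1 ) ) == 10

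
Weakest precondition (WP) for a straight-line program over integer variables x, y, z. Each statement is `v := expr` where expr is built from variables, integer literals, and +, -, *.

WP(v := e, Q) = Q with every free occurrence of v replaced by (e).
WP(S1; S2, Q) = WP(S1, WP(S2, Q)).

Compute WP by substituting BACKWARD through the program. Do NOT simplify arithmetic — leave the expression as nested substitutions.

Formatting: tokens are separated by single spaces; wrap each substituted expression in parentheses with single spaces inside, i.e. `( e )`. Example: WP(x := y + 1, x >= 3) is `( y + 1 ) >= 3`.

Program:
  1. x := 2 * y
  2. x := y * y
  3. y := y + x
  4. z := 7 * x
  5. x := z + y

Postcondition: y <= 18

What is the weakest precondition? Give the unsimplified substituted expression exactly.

post: y <= 18
stmt 5: x := z + y  -- replace 0 occurrence(s) of x with (z + y)
  => y <= 18
stmt 4: z := 7 * x  -- replace 0 occurrence(s) of z with (7 * x)
  => y <= 18
stmt 3: y := y + x  -- replace 1 occurrence(s) of y with (y + x)
  => ( y + x ) <= 18
stmt 2: x := y * y  -- replace 1 occurrence(s) of x with (y * y)
  => ( y + ( y * y ) ) <= 18
stmt 1: x := 2 * y  -- replace 0 occurrence(s) of x with (2 * y)
  => ( y + ( y * y ) ) <= 18

Answer: ( y + ( y * y ) ) <= 18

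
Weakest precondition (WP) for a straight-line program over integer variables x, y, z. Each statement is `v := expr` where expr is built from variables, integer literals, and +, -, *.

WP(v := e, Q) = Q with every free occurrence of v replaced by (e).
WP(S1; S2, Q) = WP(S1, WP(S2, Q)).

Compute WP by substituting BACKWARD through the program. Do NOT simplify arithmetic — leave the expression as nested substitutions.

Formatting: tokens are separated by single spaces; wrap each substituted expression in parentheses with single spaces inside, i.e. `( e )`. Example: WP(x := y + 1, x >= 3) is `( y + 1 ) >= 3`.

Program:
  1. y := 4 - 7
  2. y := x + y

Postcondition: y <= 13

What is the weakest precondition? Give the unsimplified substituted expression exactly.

post: y <= 13
stmt 2: y := x + y  -- replace 1 occurrence(s) of y with (x + y)
  => ( x + y ) <= 13
stmt 1: y := 4 - 7  -- replace 1 occurrence(s) of y with (4 - 7)
  => ( x + ( 4 - 7 ) ) <= 13

Answer: ( x + ( 4 - 7 ) ) <= 13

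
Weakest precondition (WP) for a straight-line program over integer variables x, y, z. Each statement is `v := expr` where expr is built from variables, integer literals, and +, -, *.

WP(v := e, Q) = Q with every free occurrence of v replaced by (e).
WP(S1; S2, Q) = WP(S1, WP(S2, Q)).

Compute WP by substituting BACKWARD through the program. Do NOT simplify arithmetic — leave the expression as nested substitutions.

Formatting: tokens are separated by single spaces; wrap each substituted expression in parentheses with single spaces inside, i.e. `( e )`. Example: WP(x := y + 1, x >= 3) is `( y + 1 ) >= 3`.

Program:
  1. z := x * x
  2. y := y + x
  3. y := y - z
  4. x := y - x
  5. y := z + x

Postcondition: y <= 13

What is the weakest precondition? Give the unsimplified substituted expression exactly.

Answer: ( ( x * x ) + ( ( ( y + x ) - ( x * x ) ) - x ) ) <= 13

Derivation:
post: y <= 13
stmt 5: y := z + x  -- replace 1 occurrence(s) of y with (z + x)
  => ( z + x ) <= 13
stmt 4: x := y - x  -- replace 1 occurrence(s) of x with (y - x)
  => ( z + ( y - x ) ) <= 13
stmt 3: y := y - z  -- replace 1 occurrence(s) of y with (y - z)
  => ( z + ( ( y - z ) - x ) ) <= 13
stmt 2: y := y + x  -- replace 1 occurrence(s) of y with (y + x)
  => ( z + ( ( ( y + x ) - z ) - x ) ) <= 13
stmt 1: z := x * x  -- replace 2 occurrence(s) of z with (x * x)
  => ( ( x * x ) + ( ( ( y + x ) - ( x * x ) ) - x ) ) <= 13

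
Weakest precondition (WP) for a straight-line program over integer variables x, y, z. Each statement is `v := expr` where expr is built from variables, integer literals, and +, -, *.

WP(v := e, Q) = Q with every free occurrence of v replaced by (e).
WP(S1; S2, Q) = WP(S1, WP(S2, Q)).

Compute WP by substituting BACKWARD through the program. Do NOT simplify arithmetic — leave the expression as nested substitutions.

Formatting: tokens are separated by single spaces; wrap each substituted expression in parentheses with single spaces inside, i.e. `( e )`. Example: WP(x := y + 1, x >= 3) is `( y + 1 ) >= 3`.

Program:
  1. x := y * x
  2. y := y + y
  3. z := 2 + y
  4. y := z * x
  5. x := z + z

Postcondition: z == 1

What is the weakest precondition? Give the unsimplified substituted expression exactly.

Answer: ( 2 + ( y + y ) ) == 1

Derivation:
post: z == 1
stmt 5: x := z + z  -- replace 0 occurrence(s) of x with (z + z)
  => z == 1
stmt 4: y := z * x  -- replace 0 occurrence(s) of y with (z * x)
  => z == 1
stmt 3: z := 2 + y  -- replace 1 occurrence(s) of z with (2 + y)
  => ( 2 + y ) == 1
stmt 2: y := y + y  -- replace 1 occurrence(s) of y with (y + y)
  => ( 2 + ( y + y ) ) == 1
stmt 1: x := y * x  -- replace 0 occurrence(s) of x with (y * x)
  => ( 2 + ( y + y ) ) == 1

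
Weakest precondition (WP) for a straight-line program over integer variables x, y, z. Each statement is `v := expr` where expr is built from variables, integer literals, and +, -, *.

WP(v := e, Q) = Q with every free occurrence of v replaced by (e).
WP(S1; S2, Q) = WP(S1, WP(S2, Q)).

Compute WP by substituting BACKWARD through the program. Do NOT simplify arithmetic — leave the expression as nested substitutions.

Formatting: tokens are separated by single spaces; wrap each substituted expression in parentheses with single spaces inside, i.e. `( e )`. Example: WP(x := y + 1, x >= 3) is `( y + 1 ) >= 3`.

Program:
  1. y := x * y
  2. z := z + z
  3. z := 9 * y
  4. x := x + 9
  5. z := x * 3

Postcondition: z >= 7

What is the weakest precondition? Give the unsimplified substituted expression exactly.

post: z >= 7
stmt 5: z := x * 3  -- replace 1 occurrence(s) of z with (x * 3)
  => ( x * 3 ) >= 7
stmt 4: x := x + 9  -- replace 1 occurrence(s) of x with (x + 9)
  => ( ( x + 9 ) * 3 ) >= 7
stmt 3: z := 9 * y  -- replace 0 occurrence(s) of z with (9 * y)
  => ( ( x + 9 ) * 3 ) >= 7
stmt 2: z := z + z  -- replace 0 occurrence(s) of z with (z + z)
  => ( ( x + 9 ) * 3 ) >= 7
stmt 1: y := x * y  -- replace 0 occurrence(s) of y with (x * y)
  => ( ( x + 9 ) * 3 ) >= 7

Answer: ( ( x + 9 ) * 3 ) >= 7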